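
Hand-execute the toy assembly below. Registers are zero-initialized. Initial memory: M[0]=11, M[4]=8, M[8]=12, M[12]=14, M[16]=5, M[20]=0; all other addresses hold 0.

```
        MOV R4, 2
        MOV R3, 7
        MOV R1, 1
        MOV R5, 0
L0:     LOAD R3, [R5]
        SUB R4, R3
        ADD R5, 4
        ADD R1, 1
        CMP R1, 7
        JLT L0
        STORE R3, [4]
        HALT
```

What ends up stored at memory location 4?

0

after MOV R4, 2: R4=2
after MOV R3, 7: R3=7
after MOV R1, 1: R1=1
after MOV R5, 0: R5=0
after LOAD R3, [R5]: R3=M[0]=11
after SUB R4, R3: R4=2-11=-9
after ADD R5, 4: R5=0+4=4
after ADD R1, 1: R1=1+1=2
CMP R1, 7  (cmp 2,7)
JLT L0: taken
after LOAD R3, [R5]: R3=M[4]=8
after SUB R4, R3: R4=(-9)-8=-17
after ADD R5, 4: R5=4+4=8
after ADD R1, 1: R1=2+1=3
CMP R1, 7  (cmp 3,7)
JLT L0: taken
after LOAD R3, [R5]: R3=M[8]=12
after SUB R4, R3: R4=(-17)-12=-29
after ADD R5, 4: R5=8+4=12
after ADD R1, 1: R1=3+1=4
CMP R1, 7  (cmp 4,7)
JLT L0: taken
after LOAD R3, [R5]: R3=M[12]=14
after SUB R4, R3: R4=(-29)-14=-43
after ADD R5, 4: R5=12+4=16
after ADD R1, 1: R1=4+1=5
CMP R1, 7  (cmp 5,7)
JLT L0: taken
after LOAD R3, [R5]: R3=M[16]=5
after SUB R4, R3: R4=(-43)-5=-48
after ADD R5, 4: R5=16+4=20
after ADD R1, 1: R1=5+1=6
CMP R1, 7  (cmp 6,7)
JLT L0: taken
after LOAD R3, [R5]: R3=M[20]=0
after SUB R4, R3: R4=(-48)-0=-48
after ADD R5, 4: R5=20+4=24
after ADD R1, 1: R1=6+1=7
CMP R1, 7  (cmp 7,7)
JLT L0: not taken
STORE R3, [4] → M[4]=0
halt.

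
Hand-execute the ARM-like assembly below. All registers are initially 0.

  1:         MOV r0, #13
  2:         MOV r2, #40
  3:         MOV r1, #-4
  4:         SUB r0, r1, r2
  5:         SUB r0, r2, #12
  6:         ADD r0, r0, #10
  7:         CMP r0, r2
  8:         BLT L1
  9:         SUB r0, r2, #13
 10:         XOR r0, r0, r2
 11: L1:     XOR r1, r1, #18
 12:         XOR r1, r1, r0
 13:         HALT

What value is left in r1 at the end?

-56

MOV r0, #13 → r0=13
MOV r2, #40 → r2=40
MOV r1, #-4 → r1=-4
SUB r0, r1, r2 → r0=(-4)-40=-44
SUB r0, r2, #12 → r0=40-12=28
ADD r0, r0, #10 → r0=28+10=38
CMP r0, r2  (cmp 38,40)
BLT L1: taken
XOR r1, r1, #18 → r1=(-4)^18=-18
XOR r1, r1, r0 → r1=(-18)^38=-56
halt.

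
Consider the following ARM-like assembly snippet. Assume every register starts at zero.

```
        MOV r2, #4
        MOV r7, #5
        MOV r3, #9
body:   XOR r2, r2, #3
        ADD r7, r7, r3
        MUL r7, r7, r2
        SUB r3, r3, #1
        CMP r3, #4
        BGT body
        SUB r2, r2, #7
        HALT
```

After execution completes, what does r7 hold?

r2=4
r7=5
r3=9
r2=4^3=7
r7=5+9=14
r7=14*7=98
r3=9-1=8
CMP r3, #4  (cmp 8,4)
BGT body: taken
r2=7^3=4
r7=98+8=106
r7=106*4=424
r3=8-1=7
CMP r3, #4  (cmp 7,4)
BGT body: taken
r2=4^3=7
r7=424+7=431
r7=431*7=3017
r3=7-1=6
CMP r3, #4  (cmp 6,4)
BGT body: taken
r2=7^3=4
r7=3017+6=3023
r7=3023*4=12092
r3=6-1=5
CMP r3, #4  (cmp 5,4)
BGT body: taken
r2=4^3=7
r7=12092+5=12097
r7=12097*7=84679
r3=5-1=4
CMP r3, #4  (cmp 4,4)
BGT body: not taken
r2=7-7=0
halt.

84679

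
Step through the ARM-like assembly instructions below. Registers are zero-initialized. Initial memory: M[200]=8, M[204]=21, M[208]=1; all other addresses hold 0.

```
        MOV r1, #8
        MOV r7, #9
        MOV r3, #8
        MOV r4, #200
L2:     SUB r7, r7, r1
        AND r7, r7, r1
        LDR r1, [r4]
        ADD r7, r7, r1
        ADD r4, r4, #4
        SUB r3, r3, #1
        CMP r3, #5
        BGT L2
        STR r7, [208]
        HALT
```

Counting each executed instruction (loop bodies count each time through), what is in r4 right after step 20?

r1=8
r7=9
r3=8
r4=200
r7=9-8=1
r7=1&8=0
r1=M[200]=8
r7=0+8=8
r4=200+4=204
r3=8-1=7
CMP r3, #5  (cmp 7,5)
BGT L2: taken
r7=8-8=0
r7=0&8=0
r1=M[204]=21
r7=0+21=21
r4=204+4=208
r3=7-1=6
CMP r3, #5  (cmp 6,5)
BGT L2: taken
After step 20: r4 = 208.

208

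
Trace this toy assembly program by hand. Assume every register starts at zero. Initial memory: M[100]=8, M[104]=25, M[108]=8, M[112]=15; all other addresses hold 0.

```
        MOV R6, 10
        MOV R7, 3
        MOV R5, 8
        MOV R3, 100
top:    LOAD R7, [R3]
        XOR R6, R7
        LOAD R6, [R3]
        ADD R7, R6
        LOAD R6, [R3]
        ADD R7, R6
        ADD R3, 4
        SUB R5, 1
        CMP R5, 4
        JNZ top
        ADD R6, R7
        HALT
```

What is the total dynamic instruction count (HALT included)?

46

after MOV R6, 10: R6=10
after MOV R7, 3: R7=3
after MOV R5, 8: R5=8
after MOV R3, 100: R3=100
after LOAD R7, [R3]: R7=M[100]=8
after XOR R6, R7: R6=10^8=2
after LOAD R6, [R3]: R6=M[100]=8
after ADD R7, R6: R7=8+8=16
after LOAD R6, [R3]: R6=M[100]=8
after ADD R7, R6: R7=16+8=24
after ADD R3, 4: R3=100+4=104
after SUB R5, 1: R5=8-1=7
CMP R5, 4  (cmp 7,4)
JNZ top: taken
after LOAD R7, [R3]: R7=M[104]=25
after XOR R6, R7: R6=8^25=17
after LOAD R6, [R3]: R6=M[104]=25
after ADD R7, R6: R7=25+25=50
after LOAD R6, [R3]: R6=M[104]=25
after ADD R7, R6: R7=50+25=75
after ADD R3, 4: R3=104+4=108
after SUB R5, 1: R5=7-1=6
CMP R5, 4  (cmp 6,4)
JNZ top: taken
after LOAD R7, [R3]: R7=M[108]=8
after XOR R6, R7: R6=25^8=17
after LOAD R6, [R3]: R6=M[108]=8
after ADD R7, R6: R7=8+8=16
after LOAD R6, [R3]: R6=M[108]=8
after ADD R7, R6: R7=16+8=24
after ADD R3, 4: R3=108+4=112
after SUB R5, 1: R5=6-1=5
CMP R5, 4  (cmp 5,4)
JNZ top: taken
after LOAD R7, [R3]: R7=M[112]=15
after XOR R6, R7: R6=8^15=7
after LOAD R6, [R3]: R6=M[112]=15
after ADD R7, R6: R7=15+15=30
after LOAD R6, [R3]: R6=M[112]=15
after ADD R7, R6: R7=30+15=45
after ADD R3, 4: R3=112+4=116
after SUB R5, 1: R5=5-1=4
CMP R5, 4  (cmp 4,4)
JNZ top: not taken
after ADD R6, R7: R6=15+45=60
halt.
Total executed instructions: 46.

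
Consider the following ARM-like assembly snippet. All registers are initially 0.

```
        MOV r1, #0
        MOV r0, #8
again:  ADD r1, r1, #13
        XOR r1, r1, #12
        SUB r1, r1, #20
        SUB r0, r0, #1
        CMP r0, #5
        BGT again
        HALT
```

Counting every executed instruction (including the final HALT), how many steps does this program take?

21

MOV r1, #0 → r1=0
MOV r0, #8 → r0=8
ADD r1, r1, #13 → r1=0+13=13
XOR r1, r1, #12 → r1=13^12=1
SUB r1, r1, #20 → r1=1-20=-19
SUB r0, r0, #1 → r0=8-1=7
CMP r0, #5  (cmp 7,5)
BGT again: taken
ADD r1, r1, #13 → r1=(-19)+13=-6
XOR r1, r1, #12 → r1=(-6)^12=-10
SUB r1, r1, #20 → r1=(-10)-20=-30
SUB r0, r0, #1 → r0=7-1=6
CMP r0, #5  (cmp 6,5)
BGT again: taken
ADD r1, r1, #13 → r1=(-30)+13=-17
XOR r1, r1, #12 → r1=(-17)^12=-29
SUB r1, r1, #20 → r1=(-29)-20=-49
SUB r0, r0, #1 → r0=6-1=5
CMP r0, #5  (cmp 5,5)
BGT again: not taken
halt.
Total executed instructions: 21.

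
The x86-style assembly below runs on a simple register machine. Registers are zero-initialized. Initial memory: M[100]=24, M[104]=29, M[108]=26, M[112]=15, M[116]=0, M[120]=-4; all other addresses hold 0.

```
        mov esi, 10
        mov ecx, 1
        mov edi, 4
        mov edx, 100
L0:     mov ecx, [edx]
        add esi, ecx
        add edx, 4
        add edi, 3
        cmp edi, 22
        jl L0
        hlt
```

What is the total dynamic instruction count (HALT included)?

esi=10
ecx=1
edi=4
edx=100
ecx=M[100]=24
esi=10+24=34
edx=100+4=104
edi=4+3=7
cmp edi, 22  (cmp 7,22)
jl L0: taken
ecx=M[104]=29
esi=34+29=63
edx=104+4=108
edi=7+3=10
cmp edi, 22  (cmp 10,22)
jl L0: taken
ecx=M[108]=26
esi=63+26=89
edx=108+4=112
edi=10+3=13
cmp edi, 22  (cmp 13,22)
jl L0: taken
ecx=M[112]=15
esi=89+15=104
edx=112+4=116
edi=13+3=16
cmp edi, 22  (cmp 16,22)
jl L0: taken
ecx=M[116]=0
esi=104+0=104
edx=116+4=120
edi=16+3=19
cmp edi, 22  (cmp 19,22)
jl L0: taken
ecx=M[120]=-4
esi=104+(-4)=100
edx=120+4=124
edi=19+3=22
cmp edi, 22  (cmp 22,22)
jl L0: not taken
halt.
Total executed instructions: 41.

41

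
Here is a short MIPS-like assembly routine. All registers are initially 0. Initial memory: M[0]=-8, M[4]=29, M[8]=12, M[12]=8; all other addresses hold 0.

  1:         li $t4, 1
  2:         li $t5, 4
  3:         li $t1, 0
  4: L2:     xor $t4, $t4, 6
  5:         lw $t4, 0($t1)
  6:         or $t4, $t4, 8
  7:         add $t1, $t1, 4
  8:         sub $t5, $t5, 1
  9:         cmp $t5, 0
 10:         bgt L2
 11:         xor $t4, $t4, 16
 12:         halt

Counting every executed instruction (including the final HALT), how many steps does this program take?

33

$t4=1
$t5=4
$t1=0
$t4=1^6=7
$t4=M[0]=-8
$t4=(-8)|8=-8
$t1=0+4=4
$t5=4-1=3
cmp $t5, 0  (cmp 3,0)
bgt L2: taken
$t4=(-8)^6=-2
$t4=M[4]=29
$t4=29|8=29
$t1=4+4=8
$t5=3-1=2
cmp $t5, 0  (cmp 2,0)
bgt L2: taken
$t4=29^6=27
$t4=M[8]=12
$t4=12|8=12
$t1=8+4=12
$t5=2-1=1
cmp $t5, 0  (cmp 1,0)
bgt L2: taken
$t4=12^6=10
$t4=M[12]=8
$t4=8|8=8
$t1=12+4=16
$t5=1-1=0
cmp $t5, 0  (cmp 0,0)
bgt L2: not taken
$t4=8^16=24
halt.
Total executed instructions: 33.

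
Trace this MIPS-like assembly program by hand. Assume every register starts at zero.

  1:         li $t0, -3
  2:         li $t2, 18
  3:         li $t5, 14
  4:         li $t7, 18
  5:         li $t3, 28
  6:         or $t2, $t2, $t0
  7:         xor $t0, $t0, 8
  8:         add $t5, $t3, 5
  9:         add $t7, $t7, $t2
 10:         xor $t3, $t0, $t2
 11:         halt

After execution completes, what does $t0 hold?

after li $t0, -3: $t0=-3
after li $t2, 18: $t2=18
after li $t5, 14: $t5=14
after li $t7, 18: $t7=18
after li $t3, 28: $t3=28
after or $t2, $t2, $t0: $t2=18|(-3)=-1
after xor $t0, $t0, 8: $t0=(-3)^8=-11
after add $t5, $t3, 5: $t5=28+5=33
after add $t7, $t7, $t2: $t7=18+(-1)=17
after xor $t3, $t0, $t2: $t3=(-11)^(-1)=10
halt.

-11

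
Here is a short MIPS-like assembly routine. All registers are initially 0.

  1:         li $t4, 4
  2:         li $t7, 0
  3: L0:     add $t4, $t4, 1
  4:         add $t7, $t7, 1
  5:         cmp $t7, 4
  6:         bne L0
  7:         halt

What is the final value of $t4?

after li $t4, 4: $t4=4
after li $t7, 0: $t7=0
after add $t4, $t4, 1: $t4=4+1=5
after add $t7, $t7, 1: $t7=0+1=1
cmp $t7, 4  (cmp 1,4)
bne L0: taken
after add $t4, $t4, 1: $t4=5+1=6
after add $t7, $t7, 1: $t7=1+1=2
cmp $t7, 4  (cmp 2,4)
bne L0: taken
after add $t4, $t4, 1: $t4=6+1=7
after add $t7, $t7, 1: $t7=2+1=3
cmp $t7, 4  (cmp 3,4)
bne L0: taken
after add $t4, $t4, 1: $t4=7+1=8
after add $t7, $t7, 1: $t7=3+1=4
cmp $t7, 4  (cmp 4,4)
bne L0: not taken
halt.

8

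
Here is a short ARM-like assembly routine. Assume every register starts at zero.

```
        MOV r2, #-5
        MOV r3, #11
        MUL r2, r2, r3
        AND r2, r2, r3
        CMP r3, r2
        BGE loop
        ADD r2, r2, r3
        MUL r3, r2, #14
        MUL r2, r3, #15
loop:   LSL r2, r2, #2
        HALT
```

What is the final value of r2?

36

after MOV r2, #-5: r2=-5
after MOV r3, #11: r3=11
after MUL r2, r2, r3: r2=(-5)*11=-55
after AND r2, r2, r3: r2=(-55)&11=9
CMP r3, r2  (cmp 11,9)
BGE loop: taken
after LSL r2, r2, #2: r2=9<<2=36
halt.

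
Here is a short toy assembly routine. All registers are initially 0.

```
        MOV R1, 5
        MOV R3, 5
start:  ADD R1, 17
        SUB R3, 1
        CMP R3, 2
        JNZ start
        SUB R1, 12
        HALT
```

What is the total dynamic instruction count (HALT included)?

MOV R1, 5 → R1=5
MOV R3, 5 → R3=5
ADD R1, 17 → R1=5+17=22
SUB R3, 1 → R3=5-1=4
CMP R3, 2  (cmp 4,2)
JNZ start: taken
ADD R1, 17 → R1=22+17=39
SUB R3, 1 → R3=4-1=3
CMP R3, 2  (cmp 3,2)
JNZ start: taken
ADD R1, 17 → R1=39+17=56
SUB R3, 1 → R3=3-1=2
CMP R3, 2  (cmp 2,2)
JNZ start: not taken
SUB R1, 12 → R1=56-12=44
halt.
Total executed instructions: 16.

16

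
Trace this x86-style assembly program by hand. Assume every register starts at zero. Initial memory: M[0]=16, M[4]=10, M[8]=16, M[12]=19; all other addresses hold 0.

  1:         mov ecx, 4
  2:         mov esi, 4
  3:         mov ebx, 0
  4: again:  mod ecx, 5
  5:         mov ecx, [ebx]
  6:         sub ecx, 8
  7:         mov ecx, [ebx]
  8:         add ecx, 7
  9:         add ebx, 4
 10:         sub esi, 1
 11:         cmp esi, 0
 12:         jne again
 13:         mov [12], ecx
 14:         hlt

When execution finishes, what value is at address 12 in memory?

mov ecx, 4 → ecx=4
mov esi, 4 → esi=4
mov ebx, 0 → ebx=0
mod ecx, 5 → ecx=4%5=4
mov ecx, [ebx] → ecx=M[0]=16
sub ecx, 8 → ecx=16-8=8
mov ecx, [ebx] → ecx=M[0]=16
add ecx, 7 → ecx=16+7=23
add ebx, 4 → ebx=0+4=4
sub esi, 1 → esi=4-1=3
cmp esi, 0  (cmp 3,0)
jne again: taken
mod ecx, 5 → ecx=23%5=3
mov ecx, [ebx] → ecx=M[4]=10
sub ecx, 8 → ecx=10-8=2
mov ecx, [ebx] → ecx=M[4]=10
add ecx, 7 → ecx=10+7=17
add ebx, 4 → ebx=4+4=8
sub esi, 1 → esi=3-1=2
cmp esi, 0  (cmp 2,0)
jne again: taken
mod ecx, 5 → ecx=17%5=2
mov ecx, [ebx] → ecx=M[8]=16
sub ecx, 8 → ecx=16-8=8
mov ecx, [ebx] → ecx=M[8]=16
add ecx, 7 → ecx=16+7=23
add ebx, 4 → ebx=8+4=12
sub esi, 1 → esi=2-1=1
cmp esi, 0  (cmp 1,0)
jne again: taken
mod ecx, 5 → ecx=23%5=3
mov ecx, [ebx] → ecx=M[12]=19
sub ecx, 8 → ecx=19-8=11
mov ecx, [ebx] → ecx=M[12]=19
add ecx, 7 → ecx=19+7=26
add ebx, 4 → ebx=12+4=16
sub esi, 1 → esi=1-1=0
cmp esi, 0  (cmp 0,0)
jne again: not taken
mov [12], ecx → M[12]=26
halt.

26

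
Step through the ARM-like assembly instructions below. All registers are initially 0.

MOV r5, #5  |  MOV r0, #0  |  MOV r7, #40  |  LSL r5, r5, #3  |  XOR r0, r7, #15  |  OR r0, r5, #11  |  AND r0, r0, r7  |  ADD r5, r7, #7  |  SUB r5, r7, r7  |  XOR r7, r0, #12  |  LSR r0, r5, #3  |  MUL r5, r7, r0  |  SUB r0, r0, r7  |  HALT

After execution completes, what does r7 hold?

36

MOV r5, #5 → r5=5
MOV r0, #0 → r0=0
MOV r7, #40 → r7=40
LSL r5, r5, #3 → r5=5<<3=40
XOR r0, r7, #15 → r0=40^15=39
OR r0, r5, #11 → r0=40|11=43
AND r0, r0, r7 → r0=43&40=40
ADD r5, r7, #7 → r5=40+7=47
SUB r5, r7, r7 → r5=40-40=0
XOR r7, r0, #12 → r7=40^12=36
LSR r0, r5, #3 → r0=0>>3=0
MUL r5, r7, r0 → r5=36*0=0
SUB r0, r0, r7 → r0=0-36=-36
halt.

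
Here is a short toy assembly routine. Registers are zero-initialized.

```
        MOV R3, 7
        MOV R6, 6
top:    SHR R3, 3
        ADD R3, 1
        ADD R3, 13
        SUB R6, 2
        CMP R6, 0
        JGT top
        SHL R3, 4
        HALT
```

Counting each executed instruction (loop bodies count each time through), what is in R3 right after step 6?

14

MOV R3, 7 → R3=7
MOV R6, 6 → R6=6
SHR R3, 3 → R3=7>>3=0
ADD R3, 1 → R3=0+1=1
ADD R3, 13 → R3=1+13=14
SUB R6, 2 → R6=6-2=4
After step 6: R3 = 14.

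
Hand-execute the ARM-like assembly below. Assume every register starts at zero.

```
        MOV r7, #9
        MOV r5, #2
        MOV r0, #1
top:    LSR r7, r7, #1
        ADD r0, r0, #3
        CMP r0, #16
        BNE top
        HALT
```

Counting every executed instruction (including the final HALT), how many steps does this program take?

r7=9
r5=2
r0=1
r7=9>>1=4
r0=1+3=4
CMP r0, #16  (cmp 4,16)
BNE top: taken
r7=4>>1=2
r0=4+3=7
CMP r0, #16  (cmp 7,16)
BNE top: taken
r7=2>>1=1
r0=7+3=10
CMP r0, #16  (cmp 10,16)
BNE top: taken
r7=1>>1=0
r0=10+3=13
CMP r0, #16  (cmp 13,16)
BNE top: taken
r7=0>>1=0
r0=13+3=16
CMP r0, #16  (cmp 16,16)
BNE top: not taken
halt.
Total executed instructions: 24.

24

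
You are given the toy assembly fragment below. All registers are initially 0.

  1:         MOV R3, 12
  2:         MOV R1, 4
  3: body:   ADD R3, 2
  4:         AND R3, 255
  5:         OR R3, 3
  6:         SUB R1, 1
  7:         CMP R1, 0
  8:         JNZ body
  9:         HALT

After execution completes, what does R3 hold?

R3=12
R1=4
R3=12+2=14
R3=14&255=14
R3=14|3=15
R1=4-1=3
CMP R1, 0  (cmp 3,0)
JNZ body: taken
R3=15+2=17
R3=17&255=17
R3=17|3=19
R1=3-1=2
CMP R1, 0  (cmp 2,0)
JNZ body: taken
R3=19+2=21
R3=21&255=21
R3=21|3=23
R1=2-1=1
CMP R1, 0  (cmp 1,0)
JNZ body: taken
R3=23+2=25
R3=25&255=25
R3=25|3=27
R1=1-1=0
CMP R1, 0  (cmp 0,0)
JNZ body: not taken
halt.

27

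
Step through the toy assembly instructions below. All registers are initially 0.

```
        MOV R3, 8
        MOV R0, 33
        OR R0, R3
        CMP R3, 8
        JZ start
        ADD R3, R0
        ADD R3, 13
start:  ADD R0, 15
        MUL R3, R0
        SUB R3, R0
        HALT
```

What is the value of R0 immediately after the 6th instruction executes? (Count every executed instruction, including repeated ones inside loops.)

R3=8
R0=33
R0=33|8=41
CMP R3, 8  (cmp 8,8)
JZ start: taken
R0=41+15=56
After step 6: R0 = 56.

56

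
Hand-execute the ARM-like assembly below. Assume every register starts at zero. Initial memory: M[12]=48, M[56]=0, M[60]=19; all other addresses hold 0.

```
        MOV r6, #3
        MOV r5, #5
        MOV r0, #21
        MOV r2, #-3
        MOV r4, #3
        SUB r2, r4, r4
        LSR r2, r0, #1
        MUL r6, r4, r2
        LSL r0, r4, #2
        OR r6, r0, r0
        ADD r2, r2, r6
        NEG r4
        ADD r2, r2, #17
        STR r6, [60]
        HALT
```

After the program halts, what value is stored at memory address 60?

MOV r6, #3 → r6=3
MOV r5, #5 → r5=5
MOV r0, #21 → r0=21
MOV r2, #-3 → r2=-3
MOV r4, #3 → r4=3
SUB r2, r4, r4 → r2=3-3=0
LSR r2, r0, #1 → r2=21>>1=10
MUL r6, r4, r2 → r6=3*10=30
LSL r0, r4, #2 → r0=3<<2=12
OR r6, r0, r0 → r6=12|12=12
ADD r2, r2, r6 → r2=10+12=22
NEG r4 → r4=-(3)=-3
ADD r2, r2, #17 → r2=22+17=39
STR r6, [60] → M[60]=12
halt.

12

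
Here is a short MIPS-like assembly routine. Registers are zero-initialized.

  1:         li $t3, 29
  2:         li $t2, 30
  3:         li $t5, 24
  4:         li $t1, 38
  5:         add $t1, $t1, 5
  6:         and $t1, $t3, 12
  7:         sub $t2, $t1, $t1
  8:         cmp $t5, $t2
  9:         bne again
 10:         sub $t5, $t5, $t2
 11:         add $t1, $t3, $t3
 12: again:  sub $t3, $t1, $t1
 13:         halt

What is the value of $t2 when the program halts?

0

after li $t3, 29: $t3=29
after li $t2, 30: $t2=30
after li $t5, 24: $t5=24
after li $t1, 38: $t1=38
after add $t1, $t1, 5: $t1=38+5=43
after and $t1, $t3, 12: $t1=29&12=12
after sub $t2, $t1, $t1: $t2=12-12=0
cmp $t5, $t2  (cmp 24,0)
bne again: taken
after sub $t3, $t1, $t1: $t3=12-12=0
halt.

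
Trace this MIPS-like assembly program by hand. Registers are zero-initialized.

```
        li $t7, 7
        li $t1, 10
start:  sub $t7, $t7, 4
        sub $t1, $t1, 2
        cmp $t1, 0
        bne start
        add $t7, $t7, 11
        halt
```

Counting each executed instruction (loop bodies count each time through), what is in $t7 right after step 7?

li $t7, 7 → $t7=7
li $t1, 10 → $t1=10
sub $t7, $t7, 4 → $t7=7-4=3
sub $t1, $t1, 2 → $t1=10-2=8
cmp $t1, 0  (cmp 8,0)
bne start: taken
sub $t7, $t7, 4 → $t7=3-4=-1
After step 7: $t7 = -1.

-1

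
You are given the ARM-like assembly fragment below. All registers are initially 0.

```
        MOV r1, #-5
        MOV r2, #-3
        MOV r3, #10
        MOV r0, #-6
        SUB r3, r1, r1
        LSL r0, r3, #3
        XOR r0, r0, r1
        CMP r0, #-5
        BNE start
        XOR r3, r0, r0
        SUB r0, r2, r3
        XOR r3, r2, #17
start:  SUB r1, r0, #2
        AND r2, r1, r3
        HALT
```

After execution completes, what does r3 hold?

-20

after MOV r1, #-5: r1=-5
after MOV r2, #-3: r2=-3
after MOV r3, #10: r3=10
after MOV r0, #-6: r0=-6
after SUB r3, r1, r1: r3=(-5)-(-5)=0
after LSL r0, r3, #3: r0=0<<3=0
after XOR r0, r0, r1: r0=0^(-5)=-5
CMP r0, #-5  (cmp -5,-5)
BNE start: not taken
after XOR r3, r0, r0: r3=(-5)^(-5)=0
after SUB r0, r2, r3: r0=(-3)-0=-3
after XOR r3, r2, #17: r3=(-3)^17=-20
after SUB r1, r0, #2: r1=(-3)-2=-5
after AND r2, r1, r3: r2=(-5)&(-20)=-24
halt.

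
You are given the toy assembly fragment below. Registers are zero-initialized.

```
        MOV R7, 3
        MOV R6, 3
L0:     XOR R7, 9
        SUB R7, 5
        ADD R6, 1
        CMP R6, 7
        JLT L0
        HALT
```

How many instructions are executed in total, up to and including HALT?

after MOV R7, 3: R7=3
after MOV R6, 3: R6=3
after XOR R7, 9: R7=3^9=10
after SUB R7, 5: R7=10-5=5
after ADD R6, 1: R6=3+1=4
CMP R6, 7  (cmp 4,7)
JLT L0: taken
after XOR R7, 9: R7=5^9=12
after SUB R7, 5: R7=12-5=7
after ADD R6, 1: R6=4+1=5
CMP R6, 7  (cmp 5,7)
JLT L0: taken
after XOR R7, 9: R7=7^9=14
after SUB R7, 5: R7=14-5=9
after ADD R6, 1: R6=5+1=6
CMP R6, 7  (cmp 6,7)
JLT L0: taken
after XOR R7, 9: R7=9^9=0
after SUB R7, 5: R7=0-5=-5
after ADD R6, 1: R6=6+1=7
CMP R6, 7  (cmp 7,7)
JLT L0: not taken
halt.
Total executed instructions: 23.

23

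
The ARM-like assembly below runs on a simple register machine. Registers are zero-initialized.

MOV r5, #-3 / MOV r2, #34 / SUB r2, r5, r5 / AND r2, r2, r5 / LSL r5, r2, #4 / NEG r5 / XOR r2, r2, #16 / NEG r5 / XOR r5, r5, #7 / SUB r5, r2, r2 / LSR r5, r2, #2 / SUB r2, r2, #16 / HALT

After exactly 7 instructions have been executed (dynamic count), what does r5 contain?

0

after MOV r5, #-3: r5=-3
after MOV r2, #34: r2=34
after SUB r2, r5, r5: r2=(-3)-(-3)=0
after AND r2, r2, r5: r2=0&(-3)=0
after LSL r5, r2, #4: r5=0<<4=0
after NEG r5: r5=-(0)=0
after XOR r2, r2, #16: r2=0^16=16
After step 7: r5 = 0.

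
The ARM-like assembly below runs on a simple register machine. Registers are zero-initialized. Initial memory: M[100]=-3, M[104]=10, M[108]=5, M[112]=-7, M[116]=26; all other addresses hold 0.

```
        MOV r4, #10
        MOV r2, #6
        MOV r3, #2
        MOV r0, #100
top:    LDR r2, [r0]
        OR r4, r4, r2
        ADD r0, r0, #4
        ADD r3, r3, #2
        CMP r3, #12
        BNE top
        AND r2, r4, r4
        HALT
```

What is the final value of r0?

after MOV r4, #10: r4=10
after MOV r2, #6: r2=6
after MOV r3, #2: r3=2
after MOV r0, #100: r0=100
after LDR r2, [r0]: r2=M[100]=-3
after OR r4, r4, r2: r4=10|(-3)=-1
after ADD r0, r0, #4: r0=100+4=104
after ADD r3, r3, #2: r3=2+2=4
CMP r3, #12  (cmp 4,12)
BNE top: taken
after LDR r2, [r0]: r2=M[104]=10
after OR r4, r4, r2: r4=(-1)|10=-1
after ADD r0, r0, #4: r0=104+4=108
after ADD r3, r3, #2: r3=4+2=6
CMP r3, #12  (cmp 6,12)
BNE top: taken
after LDR r2, [r0]: r2=M[108]=5
after OR r4, r4, r2: r4=(-1)|5=-1
after ADD r0, r0, #4: r0=108+4=112
after ADD r3, r3, #2: r3=6+2=8
CMP r3, #12  (cmp 8,12)
BNE top: taken
after LDR r2, [r0]: r2=M[112]=-7
after OR r4, r4, r2: r4=(-1)|(-7)=-1
after ADD r0, r0, #4: r0=112+4=116
after ADD r3, r3, #2: r3=8+2=10
CMP r3, #12  (cmp 10,12)
BNE top: taken
after LDR r2, [r0]: r2=M[116]=26
after OR r4, r4, r2: r4=(-1)|26=-1
after ADD r0, r0, #4: r0=116+4=120
after ADD r3, r3, #2: r3=10+2=12
CMP r3, #12  (cmp 12,12)
BNE top: not taken
after AND r2, r4, r4: r2=(-1)&(-1)=-1
halt.

120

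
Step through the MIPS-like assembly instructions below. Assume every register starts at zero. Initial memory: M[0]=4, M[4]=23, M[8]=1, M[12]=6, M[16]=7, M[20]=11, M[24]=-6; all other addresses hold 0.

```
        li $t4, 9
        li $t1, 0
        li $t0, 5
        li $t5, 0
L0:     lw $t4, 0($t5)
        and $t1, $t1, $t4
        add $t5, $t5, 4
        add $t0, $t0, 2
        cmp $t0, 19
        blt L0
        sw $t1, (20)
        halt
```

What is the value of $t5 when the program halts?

28

li $t4, 9 → $t4=9
li $t1, 0 → $t1=0
li $t0, 5 → $t0=5
li $t5, 0 → $t5=0
lw $t4, 0($t5) → $t4=M[0]=4
and $t1, $t1, $t4 → $t1=0&4=0
add $t5, $t5, 4 → $t5=0+4=4
add $t0, $t0, 2 → $t0=5+2=7
cmp $t0, 19  (cmp 7,19)
blt L0: taken
lw $t4, 0($t5) → $t4=M[4]=23
and $t1, $t1, $t4 → $t1=0&23=0
add $t5, $t5, 4 → $t5=4+4=8
add $t0, $t0, 2 → $t0=7+2=9
cmp $t0, 19  (cmp 9,19)
blt L0: taken
lw $t4, 0($t5) → $t4=M[8]=1
and $t1, $t1, $t4 → $t1=0&1=0
add $t5, $t5, 4 → $t5=8+4=12
add $t0, $t0, 2 → $t0=9+2=11
cmp $t0, 19  (cmp 11,19)
blt L0: taken
lw $t4, 0($t5) → $t4=M[12]=6
and $t1, $t1, $t4 → $t1=0&6=0
add $t5, $t5, 4 → $t5=12+4=16
add $t0, $t0, 2 → $t0=11+2=13
cmp $t0, 19  (cmp 13,19)
blt L0: taken
lw $t4, 0($t5) → $t4=M[16]=7
and $t1, $t1, $t4 → $t1=0&7=0
add $t5, $t5, 4 → $t5=16+4=20
add $t0, $t0, 2 → $t0=13+2=15
cmp $t0, 19  (cmp 15,19)
blt L0: taken
lw $t4, 0($t5) → $t4=M[20]=11
and $t1, $t1, $t4 → $t1=0&11=0
add $t5, $t5, 4 → $t5=20+4=24
add $t0, $t0, 2 → $t0=15+2=17
cmp $t0, 19  (cmp 17,19)
blt L0: taken
lw $t4, 0($t5) → $t4=M[24]=-6
and $t1, $t1, $t4 → $t1=0&(-6)=0
add $t5, $t5, 4 → $t5=24+4=28
add $t0, $t0, 2 → $t0=17+2=19
cmp $t0, 19  (cmp 19,19)
blt L0: not taken
sw $t1, (20) → M[20]=0
halt.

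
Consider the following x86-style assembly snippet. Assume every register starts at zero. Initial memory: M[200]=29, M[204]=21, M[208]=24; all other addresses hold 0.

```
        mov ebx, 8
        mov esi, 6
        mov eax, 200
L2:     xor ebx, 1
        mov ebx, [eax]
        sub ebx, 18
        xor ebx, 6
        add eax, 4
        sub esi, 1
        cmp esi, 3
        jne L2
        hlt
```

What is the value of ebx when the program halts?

0

mov ebx, 8 → ebx=8
mov esi, 6 → esi=6
mov eax, 200 → eax=200
xor ebx, 1 → ebx=8^1=9
mov ebx, [eax] → ebx=M[200]=29
sub ebx, 18 → ebx=29-18=11
xor ebx, 6 → ebx=11^6=13
add eax, 4 → eax=200+4=204
sub esi, 1 → esi=6-1=5
cmp esi, 3  (cmp 5,3)
jne L2: taken
xor ebx, 1 → ebx=13^1=12
mov ebx, [eax] → ebx=M[204]=21
sub ebx, 18 → ebx=21-18=3
xor ebx, 6 → ebx=3^6=5
add eax, 4 → eax=204+4=208
sub esi, 1 → esi=5-1=4
cmp esi, 3  (cmp 4,3)
jne L2: taken
xor ebx, 1 → ebx=5^1=4
mov ebx, [eax] → ebx=M[208]=24
sub ebx, 18 → ebx=24-18=6
xor ebx, 6 → ebx=6^6=0
add eax, 4 → eax=208+4=212
sub esi, 1 → esi=4-1=3
cmp esi, 3  (cmp 3,3)
jne L2: not taken
halt.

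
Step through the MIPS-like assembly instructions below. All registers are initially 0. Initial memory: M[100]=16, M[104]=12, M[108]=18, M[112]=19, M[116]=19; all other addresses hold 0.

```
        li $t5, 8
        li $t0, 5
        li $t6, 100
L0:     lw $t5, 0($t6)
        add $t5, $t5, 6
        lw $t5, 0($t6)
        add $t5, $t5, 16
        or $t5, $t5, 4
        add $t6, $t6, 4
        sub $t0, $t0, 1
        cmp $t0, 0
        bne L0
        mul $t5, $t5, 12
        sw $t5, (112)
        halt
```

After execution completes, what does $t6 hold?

$t5=8
$t0=5
$t6=100
$t5=M[100]=16
$t5=16+6=22
$t5=M[100]=16
$t5=16+16=32
$t5=32|4=36
$t6=100+4=104
$t0=5-1=4
cmp $t0, 0  (cmp 4,0)
bne L0: taken
$t5=M[104]=12
$t5=12+6=18
$t5=M[104]=12
$t5=12+16=28
$t5=28|4=28
$t6=104+4=108
$t0=4-1=3
cmp $t0, 0  (cmp 3,0)
bne L0: taken
$t5=M[108]=18
$t5=18+6=24
$t5=M[108]=18
$t5=18+16=34
$t5=34|4=38
$t6=108+4=112
$t0=3-1=2
cmp $t0, 0  (cmp 2,0)
bne L0: taken
$t5=M[112]=19
$t5=19+6=25
$t5=M[112]=19
$t5=19+16=35
$t5=35|4=39
$t6=112+4=116
$t0=2-1=1
cmp $t0, 0  (cmp 1,0)
bne L0: taken
$t5=M[116]=19
$t5=19+6=25
$t5=M[116]=19
$t5=19+16=35
$t5=35|4=39
$t6=116+4=120
$t0=1-1=0
cmp $t0, 0  (cmp 0,0)
bne L0: not taken
$t5=39*12=468
sw $t5, (112) → M[112]=468
halt.

120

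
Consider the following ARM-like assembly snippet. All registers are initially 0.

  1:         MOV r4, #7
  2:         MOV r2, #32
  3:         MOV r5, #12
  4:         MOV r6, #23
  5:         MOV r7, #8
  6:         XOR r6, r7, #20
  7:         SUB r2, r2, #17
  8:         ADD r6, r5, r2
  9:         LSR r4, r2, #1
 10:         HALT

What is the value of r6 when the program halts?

after MOV r4, #7: r4=7
after MOV r2, #32: r2=32
after MOV r5, #12: r5=12
after MOV r6, #23: r6=23
after MOV r7, #8: r7=8
after XOR r6, r7, #20: r6=8^20=28
after SUB r2, r2, #17: r2=32-17=15
after ADD r6, r5, r2: r6=12+15=27
after LSR r4, r2, #1: r4=15>>1=7
halt.

27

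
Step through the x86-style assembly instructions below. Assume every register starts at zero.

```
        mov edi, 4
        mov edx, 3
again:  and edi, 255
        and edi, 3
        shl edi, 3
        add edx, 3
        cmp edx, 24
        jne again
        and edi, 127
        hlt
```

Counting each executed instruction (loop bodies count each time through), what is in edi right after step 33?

after mov edi, 4: edi=4
after mov edx, 3: edx=3
after and edi, 255: edi=4&255=4
after and edi, 3: edi=4&3=0
after shl edi, 3: edi=0<<3=0
after add edx, 3: edx=3+3=6
cmp edx, 24  (cmp 6,24)
jne again: taken
after and edi, 255: edi=0&255=0
after and edi, 3: edi=0&3=0
after shl edi, 3: edi=0<<3=0
after add edx, 3: edx=6+3=9
cmp edx, 24  (cmp 9,24)
jne again: taken
after and edi, 255: edi=0&255=0
after and edi, 3: edi=0&3=0
after shl edi, 3: edi=0<<3=0
after add edx, 3: edx=9+3=12
cmp edx, 24  (cmp 12,24)
jne again: taken
after and edi, 255: edi=0&255=0
after and edi, 3: edi=0&3=0
after shl edi, 3: edi=0<<3=0
after add edx, 3: edx=12+3=15
cmp edx, 24  (cmp 15,24)
jne again: taken
after and edi, 255: edi=0&255=0
after and edi, 3: edi=0&3=0
after shl edi, 3: edi=0<<3=0
after add edx, 3: edx=15+3=18
cmp edx, 24  (cmp 18,24)
jne again: taken
after and edi, 255: edi=0&255=0
After step 33: edi = 0.

0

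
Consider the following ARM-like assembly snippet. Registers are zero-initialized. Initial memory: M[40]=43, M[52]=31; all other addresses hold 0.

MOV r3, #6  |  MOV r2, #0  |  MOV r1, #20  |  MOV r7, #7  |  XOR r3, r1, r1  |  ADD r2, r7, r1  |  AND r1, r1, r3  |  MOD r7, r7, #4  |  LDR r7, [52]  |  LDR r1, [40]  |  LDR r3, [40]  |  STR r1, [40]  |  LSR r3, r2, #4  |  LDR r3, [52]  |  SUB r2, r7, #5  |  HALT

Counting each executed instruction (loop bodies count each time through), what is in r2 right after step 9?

MOV r3, #6 → r3=6
MOV r2, #0 → r2=0
MOV r1, #20 → r1=20
MOV r7, #7 → r7=7
XOR r3, r1, r1 → r3=20^20=0
ADD r2, r7, r1 → r2=7+20=27
AND r1, r1, r3 → r1=20&0=0
MOD r7, r7, #4 → r7=7%4=3
LDR r7, [52] → r7=M[52]=31
After step 9: r2 = 27.

27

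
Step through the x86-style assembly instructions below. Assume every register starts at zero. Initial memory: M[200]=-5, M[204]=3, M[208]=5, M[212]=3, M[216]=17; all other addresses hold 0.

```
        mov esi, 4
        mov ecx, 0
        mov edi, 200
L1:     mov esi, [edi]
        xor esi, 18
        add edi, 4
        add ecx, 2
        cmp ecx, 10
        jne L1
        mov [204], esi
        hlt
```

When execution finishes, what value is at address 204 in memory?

esi=4
ecx=0
edi=200
esi=M[200]=-5
esi=(-5)^18=-23
edi=200+4=204
ecx=0+2=2
cmp ecx, 10  (cmp 2,10)
jne L1: taken
esi=M[204]=3
esi=3^18=17
edi=204+4=208
ecx=2+2=4
cmp ecx, 10  (cmp 4,10)
jne L1: taken
esi=M[208]=5
esi=5^18=23
edi=208+4=212
ecx=4+2=6
cmp ecx, 10  (cmp 6,10)
jne L1: taken
esi=M[212]=3
esi=3^18=17
edi=212+4=216
ecx=6+2=8
cmp ecx, 10  (cmp 8,10)
jne L1: taken
esi=M[216]=17
esi=17^18=3
edi=216+4=220
ecx=8+2=10
cmp ecx, 10  (cmp 10,10)
jne L1: not taken
mov [204], esi → M[204]=3
halt.

3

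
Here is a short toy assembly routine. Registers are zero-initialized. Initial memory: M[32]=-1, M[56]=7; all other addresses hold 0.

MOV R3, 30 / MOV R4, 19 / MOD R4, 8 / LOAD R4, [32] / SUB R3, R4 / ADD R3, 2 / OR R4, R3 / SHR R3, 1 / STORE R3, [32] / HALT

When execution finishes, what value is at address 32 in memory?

16

MOV R3, 30 → R3=30
MOV R4, 19 → R4=19
MOD R4, 8 → R4=19%8=3
LOAD R4, [32] → R4=M[32]=-1
SUB R3, R4 → R3=30-(-1)=31
ADD R3, 2 → R3=31+2=33
OR R4, R3 → R4=(-1)|33=-1
SHR R3, 1 → R3=33>>1=16
STORE R3, [32] → M[32]=16
halt.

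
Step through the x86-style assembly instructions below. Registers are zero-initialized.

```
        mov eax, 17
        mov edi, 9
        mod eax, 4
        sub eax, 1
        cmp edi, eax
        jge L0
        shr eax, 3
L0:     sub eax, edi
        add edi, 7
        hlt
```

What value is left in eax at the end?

mov eax, 17 → eax=17
mov edi, 9 → edi=9
mod eax, 4 → eax=17%4=1
sub eax, 1 → eax=1-1=0
cmp edi, eax  (cmp 9,0)
jge L0: taken
sub eax, edi → eax=0-9=-9
add edi, 7 → edi=9+7=16
halt.

-9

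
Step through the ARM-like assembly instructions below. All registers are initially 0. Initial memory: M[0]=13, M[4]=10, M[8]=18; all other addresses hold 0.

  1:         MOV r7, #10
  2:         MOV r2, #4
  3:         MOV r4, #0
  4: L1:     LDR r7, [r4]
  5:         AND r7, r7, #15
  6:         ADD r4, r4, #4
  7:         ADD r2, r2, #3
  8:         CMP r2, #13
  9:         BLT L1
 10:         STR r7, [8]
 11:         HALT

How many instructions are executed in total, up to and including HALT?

23

r7=10
r2=4
r4=0
r7=M[0]=13
r7=13&15=13
r4=0+4=4
r2=4+3=7
CMP r2, #13  (cmp 7,13)
BLT L1: taken
r7=M[4]=10
r7=10&15=10
r4=4+4=8
r2=7+3=10
CMP r2, #13  (cmp 10,13)
BLT L1: taken
r7=M[8]=18
r7=18&15=2
r4=8+4=12
r2=10+3=13
CMP r2, #13  (cmp 13,13)
BLT L1: not taken
STR r7, [8] → M[8]=2
halt.
Total executed instructions: 23.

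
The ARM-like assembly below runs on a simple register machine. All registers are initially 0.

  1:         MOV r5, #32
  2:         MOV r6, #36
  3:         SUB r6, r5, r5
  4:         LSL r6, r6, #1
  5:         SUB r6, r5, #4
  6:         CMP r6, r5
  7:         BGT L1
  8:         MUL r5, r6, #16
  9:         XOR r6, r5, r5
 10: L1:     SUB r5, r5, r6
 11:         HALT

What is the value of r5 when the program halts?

448

r5=32
r6=36
r6=32-32=0
r6=0<<1=0
r6=32-4=28
CMP r6, r5  (cmp 28,32)
BGT L1: not taken
r5=28*16=448
r6=448^448=0
r5=448-0=448
halt.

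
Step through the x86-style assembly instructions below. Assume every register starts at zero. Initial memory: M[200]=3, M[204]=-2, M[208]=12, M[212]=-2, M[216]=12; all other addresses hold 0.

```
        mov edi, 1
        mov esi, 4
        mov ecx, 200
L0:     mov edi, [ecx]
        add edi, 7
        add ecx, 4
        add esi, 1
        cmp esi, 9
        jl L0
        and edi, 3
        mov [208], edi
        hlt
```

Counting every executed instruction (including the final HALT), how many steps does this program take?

36

after mov edi, 1: edi=1
after mov esi, 4: esi=4
after mov ecx, 200: ecx=200
after mov edi, [ecx]: edi=M[200]=3
after add edi, 7: edi=3+7=10
after add ecx, 4: ecx=200+4=204
after add esi, 1: esi=4+1=5
cmp esi, 9  (cmp 5,9)
jl L0: taken
after mov edi, [ecx]: edi=M[204]=-2
after add edi, 7: edi=(-2)+7=5
after add ecx, 4: ecx=204+4=208
after add esi, 1: esi=5+1=6
cmp esi, 9  (cmp 6,9)
jl L0: taken
after mov edi, [ecx]: edi=M[208]=12
after add edi, 7: edi=12+7=19
after add ecx, 4: ecx=208+4=212
after add esi, 1: esi=6+1=7
cmp esi, 9  (cmp 7,9)
jl L0: taken
after mov edi, [ecx]: edi=M[212]=-2
after add edi, 7: edi=(-2)+7=5
after add ecx, 4: ecx=212+4=216
after add esi, 1: esi=7+1=8
cmp esi, 9  (cmp 8,9)
jl L0: taken
after mov edi, [ecx]: edi=M[216]=12
after add edi, 7: edi=12+7=19
after add ecx, 4: ecx=216+4=220
after add esi, 1: esi=8+1=9
cmp esi, 9  (cmp 9,9)
jl L0: not taken
after and edi, 3: edi=19&3=3
mov [208], edi → M[208]=3
halt.
Total executed instructions: 36.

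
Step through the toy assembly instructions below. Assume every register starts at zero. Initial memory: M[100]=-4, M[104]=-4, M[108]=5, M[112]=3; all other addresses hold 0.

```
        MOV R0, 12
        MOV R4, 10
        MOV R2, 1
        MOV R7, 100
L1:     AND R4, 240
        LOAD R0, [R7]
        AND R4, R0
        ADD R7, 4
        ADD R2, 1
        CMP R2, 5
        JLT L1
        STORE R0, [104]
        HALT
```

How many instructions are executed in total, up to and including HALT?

34

MOV R0, 12 → R0=12
MOV R4, 10 → R4=10
MOV R2, 1 → R2=1
MOV R7, 100 → R7=100
AND R4, 240 → R4=10&240=0
LOAD R0, [R7] → R0=M[100]=-4
AND R4, R0 → R4=0&(-4)=0
ADD R7, 4 → R7=100+4=104
ADD R2, 1 → R2=1+1=2
CMP R2, 5  (cmp 2,5)
JLT L1: taken
AND R4, 240 → R4=0&240=0
LOAD R0, [R7] → R0=M[104]=-4
AND R4, R0 → R4=0&(-4)=0
ADD R7, 4 → R7=104+4=108
ADD R2, 1 → R2=2+1=3
CMP R2, 5  (cmp 3,5)
JLT L1: taken
AND R4, 240 → R4=0&240=0
LOAD R0, [R7] → R0=M[108]=5
AND R4, R0 → R4=0&5=0
ADD R7, 4 → R7=108+4=112
ADD R2, 1 → R2=3+1=4
CMP R2, 5  (cmp 4,5)
JLT L1: taken
AND R4, 240 → R4=0&240=0
LOAD R0, [R7] → R0=M[112]=3
AND R4, R0 → R4=0&3=0
ADD R7, 4 → R7=112+4=116
ADD R2, 1 → R2=4+1=5
CMP R2, 5  (cmp 5,5)
JLT L1: not taken
STORE R0, [104] → M[104]=3
halt.
Total executed instructions: 34.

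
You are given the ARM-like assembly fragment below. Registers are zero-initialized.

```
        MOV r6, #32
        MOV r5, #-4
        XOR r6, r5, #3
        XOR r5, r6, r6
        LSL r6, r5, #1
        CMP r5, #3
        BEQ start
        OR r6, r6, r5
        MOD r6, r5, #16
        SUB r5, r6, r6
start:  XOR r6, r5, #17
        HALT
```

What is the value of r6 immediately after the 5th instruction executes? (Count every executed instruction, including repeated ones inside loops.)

r6=32
r5=-4
r6=(-4)^3=-1
r5=(-1)^(-1)=0
r6=0<<1=0
After step 5: r6 = 0.

0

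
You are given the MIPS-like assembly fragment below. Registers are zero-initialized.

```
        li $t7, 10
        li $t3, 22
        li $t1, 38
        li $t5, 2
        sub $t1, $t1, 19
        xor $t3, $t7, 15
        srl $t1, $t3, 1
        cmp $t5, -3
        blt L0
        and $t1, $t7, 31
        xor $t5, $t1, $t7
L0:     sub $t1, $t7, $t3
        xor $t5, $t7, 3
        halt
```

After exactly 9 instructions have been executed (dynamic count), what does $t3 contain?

5

$t7=10
$t3=22
$t1=38
$t5=2
$t1=38-19=19
$t3=10^15=5
$t1=5>>1=2
cmp $t5, -3  (cmp 2,-3)
blt L0: not taken
After step 9: $t3 = 5.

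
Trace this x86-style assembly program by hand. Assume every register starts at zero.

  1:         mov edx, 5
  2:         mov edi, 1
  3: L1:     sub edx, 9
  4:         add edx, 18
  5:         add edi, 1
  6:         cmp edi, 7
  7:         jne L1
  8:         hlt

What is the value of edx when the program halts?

mov edx, 5 → edx=5
mov edi, 1 → edi=1
sub edx, 9 → edx=5-9=-4
add edx, 18 → edx=(-4)+18=14
add edi, 1 → edi=1+1=2
cmp edi, 7  (cmp 2,7)
jne L1: taken
sub edx, 9 → edx=14-9=5
add edx, 18 → edx=5+18=23
add edi, 1 → edi=2+1=3
cmp edi, 7  (cmp 3,7)
jne L1: taken
sub edx, 9 → edx=23-9=14
add edx, 18 → edx=14+18=32
add edi, 1 → edi=3+1=4
cmp edi, 7  (cmp 4,7)
jne L1: taken
sub edx, 9 → edx=32-9=23
add edx, 18 → edx=23+18=41
add edi, 1 → edi=4+1=5
cmp edi, 7  (cmp 5,7)
jne L1: taken
sub edx, 9 → edx=41-9=32
add edx, 18 → edx=32+18=50
add edi, 1 → edi=5+1=6
cmp edi, 7  (cmp 6,7)
jne L1: taken
sub edx, 9 → edx=50-9=41
add edx, 18 → edx=41+18=59
add edi, 1 → edi=6+1=7
cmp edi, 7  (cmp 7,7)
jne L1: not taken
halt.

59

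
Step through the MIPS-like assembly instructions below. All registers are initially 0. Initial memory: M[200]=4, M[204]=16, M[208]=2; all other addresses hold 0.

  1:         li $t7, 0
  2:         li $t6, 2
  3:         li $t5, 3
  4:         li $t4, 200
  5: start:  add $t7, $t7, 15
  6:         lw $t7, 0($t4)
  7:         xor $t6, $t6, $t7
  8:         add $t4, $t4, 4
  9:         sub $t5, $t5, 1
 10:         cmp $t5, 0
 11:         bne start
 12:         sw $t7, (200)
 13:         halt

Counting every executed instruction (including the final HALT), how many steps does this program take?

27

$t7=0
$t6=2
$t5=3
$t4=200
$t7=0+15=15
$t7=M[200]=4
$t6=2^4=6
$t4=200+4=204
$t5=3-1=2
cmp $t5, 0  (cmp 2,0)
bne start: taken
$t7=4+15=19
$t7=M[204]=16
$t6=6^16=22
$t4=204+4=208
$t5=2-1=1
cmp $t5, 0  (cmp 1,0)
bne start: taken
$t7=16+15=31
$t7=M[208]=2
$t6=22^2=20
$t4=208+4=212
$t5=1-1=0
cmp $t5, 0  (cmp 0,0)
bne start: not taken
sw $t7, (200) → M[200]=2
halt.
Total executed instructions: 27.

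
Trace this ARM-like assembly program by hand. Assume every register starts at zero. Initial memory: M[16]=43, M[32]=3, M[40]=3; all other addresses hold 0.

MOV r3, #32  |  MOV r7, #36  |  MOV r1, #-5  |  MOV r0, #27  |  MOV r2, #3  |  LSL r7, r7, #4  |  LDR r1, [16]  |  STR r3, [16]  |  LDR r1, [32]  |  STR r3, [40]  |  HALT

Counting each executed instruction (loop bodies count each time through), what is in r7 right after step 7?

r3=32
r7=36
r1=-5
r0=27
r2=3
r7=36<<4=576
r1=M[16]=43
After step 7: r7 = 576.

576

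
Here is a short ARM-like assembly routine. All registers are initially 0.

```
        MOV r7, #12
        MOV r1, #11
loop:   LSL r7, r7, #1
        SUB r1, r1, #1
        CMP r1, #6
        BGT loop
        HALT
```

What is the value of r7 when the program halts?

r7=12
r1=11
r7=12<<1=24
r1=11-1=10
CMP r1, #6  (cmp 10,6)
BGT loop: taken
r7=24<<1=48
r1=10-1=9
CMP r1, #6  (cmp 9,6)
BGT loop: taken
r7=48<<1=96
r1=9-1=8
CMP r1, #6  (cmp 8,6)
BGT loop: taken
r7=96<<1=192
r1=8-1=7
CMP r1, #6  (cmp 7,6)
BGT loop: taken
r7=192<<1=384
r1=7-1=6
CMP r1, #6  (cmp 6,6)
BGT loop: not taken
halt.

384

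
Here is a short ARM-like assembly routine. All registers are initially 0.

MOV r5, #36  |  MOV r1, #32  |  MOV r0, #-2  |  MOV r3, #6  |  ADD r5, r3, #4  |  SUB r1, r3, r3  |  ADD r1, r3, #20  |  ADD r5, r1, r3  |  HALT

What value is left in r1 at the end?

26

after MOV r5, #36: r5=36
after MOV r1, #32: r1=32
after MOV r0, #-2: r0=-2
after MOV r3, #6: r3=6
after ADD r5, r3, #4: r5=6+4=10
after SUB r1, r3, r3: r1=6-6=0
after ADD r1, r3, #20: r1=6+20=26
after ADD r5, r1, r3: r5=26+6=32
halt.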